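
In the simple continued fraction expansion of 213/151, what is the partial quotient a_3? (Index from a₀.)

3

213 = 1·151 + 62   →  a_0 = 1
151 = 2·62 + 27   →  a_1 = 2
62 = 2·27 + 8   →  a_2 = 2
27 = 3·8 + 3   →  a_3 = 3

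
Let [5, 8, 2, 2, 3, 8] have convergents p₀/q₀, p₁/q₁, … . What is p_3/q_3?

215/42

Using pₖ = aₖpₖ₋₁ + pₖ₋₂, qₖ = aₖqₖ₋₁ + qₖ₋₂ (with p₋₁=1, p₋₂=0, q₋₁=0, q₋₂=1):
  k=0: a=5, p=5, q=1
  k=1: a=8, p=41, q=8
  k=2: a=2, p=87, q=17
  k=3: a=2, p=215, q=42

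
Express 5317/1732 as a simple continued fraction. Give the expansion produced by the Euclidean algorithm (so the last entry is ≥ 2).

5317 = 3×1732 + 121
1732 = 14×121 + 38
121 = 3×38 + 7
38 = 5×7 + 3
7 = 2×3 + 1
3 = 3×1 + 0  (stop)
So 5317/1732 = [3; 14, 3, 5, 2, 3].

[3; 14, 3, 5, 2, 3]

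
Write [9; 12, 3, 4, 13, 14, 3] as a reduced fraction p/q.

Using pₖ = aₖpₖ₋₁ + pₖ₋₂ and qₖ = aₖqₖ₋₁ + qₖ₋₂:
  k=0: a=9, p=9, q=1
  k=1: a=12, p=109, q=12
  k=2: a=3, p=336, q=37
  k=3: a=4, p=1453, q=160
  k=4: a=13, p=19225, q=2117
  k=5: a=14, p=270603, q=29798
  k=6: a=3, p=831034, q=91511

831034/91511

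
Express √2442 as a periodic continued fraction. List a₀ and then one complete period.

[49; 2, 2, 2, 98]

a₀ = ⌊√2442⌋ = 49.
With m₀=0, d₀=1 and mₖ₊₁ = dₖaₖ − mₖ, dₖ₊₁ = (n − mₖ₊₁²)/dₖ, aₖ₊₁ = ⌊(a₀+mₖ₊₁)/dₖ₊₁⌋:
  k=1: m=49, d=41, a=2
  k=2: m=33, d=33, a=2
  k=3: m=33, d=41, a=2
  k=4: m=49, d=1, a=98
d=1 and a=2a₀=98 at k=4, so the next step gives (m, d) = (49, 41) again — its k=1 value — and the period has length 4.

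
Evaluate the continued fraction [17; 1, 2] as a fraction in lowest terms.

Using pₖ = aₖpₖ₋₁ + pₖ₋₂ and qₖ = aₖqₖ₋₁ + qₖ₋₂:
  k=0: a=17, p=17, q=1
  k=1: a=1, p=18, q=1
  k=2: a=2, p=53, q=3

53/3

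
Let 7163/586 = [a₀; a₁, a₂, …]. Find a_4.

1

7163 = 12·586 + 131   →  a_0 = 12
586 = 4·131 + 62   →  a_1 = 4
131 = 2·62 + 7   →  a_2 = 2
62 = 8·7 + 6   →  a_3 = 8
7 = 1·6 + 1   →  a_4 = 1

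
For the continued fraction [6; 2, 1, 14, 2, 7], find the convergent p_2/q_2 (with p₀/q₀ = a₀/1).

Using pₖ = aₖpₖ₋₁ + pₖ₋₂, qₖ = aₖqₖ₋₁ + qₖ₋₂ (with p₋₁=1, p₋₂=0, q₋₁=0, q₋₂=1):
  k=0: a=6, p=6, q=1
  k=1: a=2, p=13, q=2
  k=2: a=1, p=19, q=3

19/3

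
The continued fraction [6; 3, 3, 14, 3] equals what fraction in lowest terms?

Using pₖ = aₖpₖ₋₁ + pₖ₋₂ and qₖ = aₖqₖ₋₁ + qₖ₋₂:
  k=0: a=6, p=6, q=1
  k=1: a=3, p=19, q=3
  k=2: a=3, p=63, q=10
  k=3: a=14, p=901, q=143
  k=4: a=3, p=2766, q=439

2766/439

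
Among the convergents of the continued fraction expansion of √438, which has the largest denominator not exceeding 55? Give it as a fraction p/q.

√438 = [20; 1, 12, 1, 40, …] (period length 4).
Convergents:
  p_0/q_0 = 20/1
  p_1/q_1 = 21/1
  p_2/q_2 = 272/13
  p_3/q_3 = 293/14
  p_4/q_4 = 11992/573
q_3 = 14 ≤ 55 < 573 = q_4, so the answer is 293/14.

293/14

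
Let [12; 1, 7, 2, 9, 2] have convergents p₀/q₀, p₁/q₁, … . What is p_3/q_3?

219/17

Using pₖ = aₖpₖ₋₁ + pₖ₋₂, qₖ = aₖqₖ₋₁ + qₖ₋₂ (with p₋₁=1, p₋₂=0, q₋₁=0, q₋₂=1):
  k=0: a=12, p=12, q=1
  k=1: a=1, p=13, q=1
  k=2: a=7, p=103, q=8
  k=3: a=2, p=219, q=17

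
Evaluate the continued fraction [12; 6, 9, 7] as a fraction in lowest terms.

4756/391

Fold from the inside: start with 7/1.
  9 + 1/7 = 64/7
  6 + 7/64 = 391/64
  12 + 64/391 = 4756/391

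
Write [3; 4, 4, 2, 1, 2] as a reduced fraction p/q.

Fold from the inside: start with 2/1.
  1 + 1/2 = 3/2
  2 + 2/3 = 8/3
  4 + 3/8 = 35/8
  4 + 8/35 = 148/35
  3 + 35/148 = 479/148

479/148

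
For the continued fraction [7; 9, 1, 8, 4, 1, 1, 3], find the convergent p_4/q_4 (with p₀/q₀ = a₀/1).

2599/366

Using pₖ = aₖpₖ₋₁ + pₖ₋₂, qₖ = aₖqₖ₋₁ + qₖ₋₂ (with p₋₁=1, p₋₂=0, q₋₁=0, q₋₂=1):
  k=0: a=7, p=7, q=1
  k=1: a=9, p=64, q=9
  k=2: a=1, p=71, q=10
  k=3: a=8, p=632, q=89
  k=4: a=4, p=2599, q=366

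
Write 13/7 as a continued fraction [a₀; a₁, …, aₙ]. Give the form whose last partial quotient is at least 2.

[1; 1, 6]

13 = 1·7 + 6
7 = 1·6 + 1
6 = 6·1 + 0  (stop)
So 13/7 = [1; 1, 6].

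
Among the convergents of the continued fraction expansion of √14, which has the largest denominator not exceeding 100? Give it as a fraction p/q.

√14 = [3; 1, 2, 1, 6, …] (period length 4).
Convergents:
  p_0/q_0 = 3/1
  p_1/q_1 = 4/1
  p_2/q_2 = 11/3
  p_3/q_3 = 15/4
  p_4/q_4 = 101/27
  p_5/q_5 = 116/31
  p_6/q_6 = 333/89
  p_7/q_7 = 449/120
q_6 = 89 ≤ 100 < 120 = q_7, so the answer is 333/89.

333/89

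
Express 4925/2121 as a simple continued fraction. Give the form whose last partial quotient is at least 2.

4925 = 2·2121 + 683
2121 = 3·683 + 72
683 = 9·72 + 35
72 = 2·35 + 2
35 = 17·2 + 1
2 = 2·1 + 0  (stop)
So 4925/2121 = [2; 3, 9, 2, 17, 2].

[2; 3, 9, 2, 17, 2]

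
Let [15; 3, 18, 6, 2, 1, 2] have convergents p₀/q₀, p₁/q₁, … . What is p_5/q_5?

16155/1054

Using pₖ = aₖpₖ₋₁ + pₖ₋₂, qₖ = aₖqₖ₋₁ + qₖ₋₂ (with p₋₁=1, p₋₂=0, q₋₁=0, q₋₂=1):
  k=0: a=15, p=15, q=1
  k=1: a=3, p=46, q=3
  k=2: a=18, p=843, q=55
  k=3: a=6, p=5104, q=333
  k=4: a=2, p=11051, q=721
  k=5: a=1, p=16155, q=1054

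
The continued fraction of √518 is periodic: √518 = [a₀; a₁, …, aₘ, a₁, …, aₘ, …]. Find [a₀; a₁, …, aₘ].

a₀ = ⌊√518⌋ = 22.
With m₀=0, d₀=1 and mₖ₊₁ = dₖaₖ − mₖ, dₖ₊₁ = (n − mₖ₊₁²)/dₖ, aₖ₊₁ = ⌊(a₀+mₖ₊₁)/dₖ₊₁⌋:
  k=1: m=22, d=34, a=1
  k=2: m=12, d=11, a=3
  k=3: m=21, d=7, a=6
  k=4: m=21, d=11, a=3
  k=5: m=12, d=34, a=1
  k=6: m=22, d=1, a=44
d=1 and a=2a₀=44 at k=6, so the next step gives (m, d) = (22, 34) again — its k=1 value — and the period has length 6.

[22; 1, 3, 6, 3, 1, 44]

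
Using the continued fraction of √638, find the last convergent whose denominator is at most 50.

√638 = [25; 3, 1, 6, 2, 6, 1, 3, 50, …] (period length 8).
Convergents:
  p_0/q_0 = 25/1
  p_1/q_1 = 76/3
  p_2/q_2 = 101/4
  p_3/q_3 = 682/27
  p_4/q_4 = 1465/58
q_3 = 27 ≤ 50 < 58 = q_4, so the answer is 682/27.

682/27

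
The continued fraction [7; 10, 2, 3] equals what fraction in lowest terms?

Fold from the inside: start with 3/1.
  2 + 1/3 = 7/3
  10 + 3/7 = 73/7
  7 + 7/73 = 518/73

518/73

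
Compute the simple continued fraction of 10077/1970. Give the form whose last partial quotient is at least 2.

10077 = 5×1970 + 227
1970 = 8×227 + 154
227 = 1×154 + 73
154 = 2×73 + 8
73 = 9×8 + 1
8 = 8×1 + 0  (stop)
So 10077/1970 = [5; 8, 1, 2, 9, 8].

[5; 8, 1, 2, 9, 8]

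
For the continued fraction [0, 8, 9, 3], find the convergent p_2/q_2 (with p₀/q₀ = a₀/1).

9/73

Using pₖ = aₖpₖ₋₁ + pₖ₋₂, qₖ = aₖqₖ₋₁ + qₖ₋₂ (with p₋₁=1, p₋₂=0, q₋₁=0, q₋₂=1):
  k=0: a=0, p=0, q=1
  k=1: a=8, p=1, q=8
  k=2: a=9, p=9, q=73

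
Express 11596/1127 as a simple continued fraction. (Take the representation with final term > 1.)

[10; 3, 2, 5, 3, 9]

11596 = 10*1127 + 326
1127 = 3*326 + 149
326 = 2*149 + 28
149 = 5*28 + 9
28 = 3*9 + 1
9 = 9*1 + 0  (stop)
So 11596/1127 = [10; 3, 2, 5, 3, 9].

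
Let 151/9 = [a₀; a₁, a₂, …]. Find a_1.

151 = 16·9 + 7   →  a_0 = 16
9 = 1·7 + 2   →  a_1 = 1

1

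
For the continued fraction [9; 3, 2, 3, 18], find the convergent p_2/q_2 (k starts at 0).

Using pₖ = aₖpₖ₋₁ + pₖ₋₂, qₖ = aₖqₖ₋₁ + qₖ₋₂ (with p₋₁=1, p₋₂=0, q₋₁=0, q₋₂=1):
  k=0: a=9, p=9, q=1
  k=1: a=3, p=28, q=3
  k=2: a=2, p=65, q=7

65/7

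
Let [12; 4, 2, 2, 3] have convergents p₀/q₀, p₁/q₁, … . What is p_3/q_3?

Using pₖ = aₖpₖ₋₁ + pₖ₋₂, qₖ = aₖqₖ₋₁ + qₖ₋₂ (with p₋₁=1, p₋₂=0, q₋₁=0, q₋₂=1):
  k=0: a=12, p=12, q=1
  k=1: a=4, p=49, q=4
  k=2: a=2, p=110, q=9
  k=3: a=2, p=269, q=22

269/22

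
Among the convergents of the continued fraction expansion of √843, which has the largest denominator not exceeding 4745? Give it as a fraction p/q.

√843 = [29; 29, 58, …] (period length 2).
Convergents:
  p_0/q_0 = 29/1
  p_1/q_1 = 842/29
  p_2/q_2 = 48865/1683
  p_3/q_3 = 1417927/48836
q_2 = 1683 ≤ 4745 < 48836 = q_3, so the answer is 48865/1683.

48865/1683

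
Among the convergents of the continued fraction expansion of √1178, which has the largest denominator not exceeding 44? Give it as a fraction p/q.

961/28

√1178 = [34; 3, 9, 2, 9, 3, 68, …] (period length 6).
Convergents:
  p_0/q_0 = 34/1
  p_1/q_1 = 103/3
  p_2/q_2 = 961/28
  p_3/q_3 = 2025/59
q_2 = 28 ≤ 44 < 59 = q_3, so the answer is 961/28.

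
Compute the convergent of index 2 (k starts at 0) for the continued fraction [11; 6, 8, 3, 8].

Using pₖ = aₖpₖ₋₁ + pₖ₋₂, qₖ = aₖqₖ₋₁ + qₖ₋₂ (with p₋₁=1, p₋₂=0, q₋₁=0, q₋₂=1):
  k=0: a=11, p=11, q=1
  k=1: a=6, p=67, q=6
  k=2: a=8, p=547, q=49

547/49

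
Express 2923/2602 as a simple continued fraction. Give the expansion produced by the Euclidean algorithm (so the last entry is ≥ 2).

2923 = 1*2602 + 321
2602 = 8*321 + 34
321 = 9*34 + 15
34 = 2*15 + 4
15 = 3*4 + 3
4 = 1*3 + 1
3 = 3*1 + 0  (stop)
So 2923/2602 = [1; 8, 9, 2, 3, 1, 3].

[1; 8, 9, 2, 3, 1, 3]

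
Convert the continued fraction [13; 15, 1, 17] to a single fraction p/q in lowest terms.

3749/287

Using pₖ = aₖpₖ₋₁ + pₖ₋₂ and qₖ = aₖqₖ₋₁ + qₖ₋₂:
  k=0: a=13, p=13, q=1
  k=1: a=15, p=196, q=15
  k=2: a=1, p=209, q=16
  k=3: a=17, p=3749, q=287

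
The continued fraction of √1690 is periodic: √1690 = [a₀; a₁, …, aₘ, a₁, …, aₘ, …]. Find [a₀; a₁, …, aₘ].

a₀ = ⌊√1690⌋ = 41.
With m₀=0, d₀=1 and mₖ₊₁ = dₖaₖ − mₖ, dₖ₊₁ = (n − mₖ₊₁²)/dₖ, aₖ₊₁ = ⌊(a₀+mₖ₊₁)/dₖ₊₁⌋:
  k=1: m=41, d=9, a=9
  k=2: m=40, d=10, a=8
  k=3: m=40, d=9, a=9
  k=4: m=41, d=1, a=82
d=1 and a=2a₀=82 at k=4, so the next step gives (m, d) = (41, 9) again — its k=1 value — and the period has length 4.

[41; 9, 8, 9, 82]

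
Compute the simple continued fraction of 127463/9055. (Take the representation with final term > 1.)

127463 = 14*9055 + 693
9055 = 13*693 + 46
693 = 15*46 + 3
46 = 15*3 + 1
3 = 3*1 + 0  (stop)
So 127463/9055 = [14; 13, 15, 15, 3].

[14; 13, 15, 15, 3]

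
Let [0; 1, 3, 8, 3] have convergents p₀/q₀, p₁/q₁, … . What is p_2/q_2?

3/4

Using pₖ = aₖpₖ₋₁ + pₖ₋₂, qₖ = aₖqₖ₋₁ + qₖ₋₂ (with p₋₁=1, p₋₂=0, q₋₁=0, q₋₂=1):
  k=0: a=0, p=0, q=1
  k=1: a=1, p=1, q=1
  k=2: a=3, p=3, q=4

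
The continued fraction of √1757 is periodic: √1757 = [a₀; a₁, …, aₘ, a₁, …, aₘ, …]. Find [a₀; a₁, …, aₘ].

a₀ = ⌊√1757⌋ = 41.
With m₀=0, d₀=1 and mₖ₊₁ = dₖaₖ − mₖ, dₖ₊₁ = (n − mₖ₊₁²)/dₖ, aₖ₊₁ = ⌊(a₀+mₖ₊₁)/dₖ₊₁⌋:
  k=1: m=41, d=76, a=1
  k=2: m=35, d=7, a=10
  k=3: m=35, d=76, a=1
  k=4: m=41, d=1, a=82
d=1 and a=2a₀=82 at k=4, so the next step gives (m, d) = (41, 76) again — its k=1 value — and the period has length 4.

[41; 1, 10, 1, 82]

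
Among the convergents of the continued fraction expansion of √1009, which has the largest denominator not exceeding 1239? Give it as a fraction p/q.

√1009 = [31; 1, 3, 3, 1, 62, …] (period length 5).
Convergents:
  p_0/q_0 = 31/1
  p_1/q_1 = 32/1
  p_2/q_2 = 127/4
  p_3/q_3 = 413/13
  p_4/q_4 = 540/17
  p_5/q_5 = 33893/1067
  p_6/q_6 = 34433/1084
  p_7/q_7 = 137192/4319
q_6 = 1084 ≤ 1239 < 4319 = q_7, so the answer is 34433/1084.

34433/1084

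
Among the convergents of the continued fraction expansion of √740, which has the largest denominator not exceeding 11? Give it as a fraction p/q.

136/5

√740 = [27; 4, 1, 12, 1, 4, 54, …] (period length 6).
Convergents:
  p_0/q_0 = 27/1
  p_1/q_1 = 109/4
  p_2/q_2 = 136/5
  p_3/q_3 = 1741/64
q_2 = 5 ≤ 11 < 64 = q_3, so the answer is 136/5.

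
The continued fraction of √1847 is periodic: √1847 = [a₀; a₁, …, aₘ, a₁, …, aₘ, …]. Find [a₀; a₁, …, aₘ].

[42; 1, 41, 1, 84]

a₀ = ⌊√1847⌋ = 42.
With m₀=0, d₀=1 and mₖ₊₁ = dₖaₖ − mₖ, dₖ₊₁ = (n − mₖ₊₁²)/dₖ, aₖ₊₁ = ⌊(a₀+mₖ₊₁)/dₖ₊₁⌋:
  k=1: m=42, d=83, a=1
  k=2: m=41, d=2, a=41
  k=3: m=41, d=83, a=1
  k=4: m=42, d=1, a=84
d=1 and a=2a₀=84 at k=4, so the next step gives (m, d) = (42, 83) again — its k=1 value — and the period has length 4.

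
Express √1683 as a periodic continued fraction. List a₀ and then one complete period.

[41; 41, 82]

a₀ = ⌊√1683⌋ = 41.
With m₀=0, d₀=1 and mₖ₊₁ = dₖaₖ − mₖ, dₖ₊₁ = (n − mₖ₊₁²)/dₖ, aₖ₊₁ = ⌊(a₀+mₖ₊₁)/dₖ₊₁⌋:
  k=1: m=41, d=2, a=41
  k=2: m=41, d=1, a=82
d=1 and a=2a₀=82 at k=2, so the next step gives (m, d) = (41, 2) again — its k=1 value — and the period has length 2.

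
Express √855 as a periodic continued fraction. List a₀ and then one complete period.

a₀ = ⌊√855⌋ = 29.

[29; 4, 6, 4, 58]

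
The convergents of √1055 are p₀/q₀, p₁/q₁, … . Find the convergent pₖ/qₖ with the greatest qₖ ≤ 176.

√1055 = [32; 2, 12, 2, 64, …] (period length 4).
Convergents:
  p_0/q_0 = 32/1
  p_1/q_1 = 65/2
  p_2/q_2 = 812/25
  p_3/q_3 = 1689/52
  p_4/q_4 = 108908/3353
q_3 = 52 ≤ 176 < 3353 = q_4, so the answer is 1689/52.

1689/52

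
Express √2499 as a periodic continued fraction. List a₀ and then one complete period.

[49; 1, 98]

a₀ = ⌊√2499⌋ = 49.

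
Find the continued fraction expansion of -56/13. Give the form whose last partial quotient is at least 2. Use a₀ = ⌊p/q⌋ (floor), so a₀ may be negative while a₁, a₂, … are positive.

[-5; 1, 2, 4]

-56 = -5·13 + 9
13 = 1·9 + 4
9 = 2·4 + 1
4 = 4·1 + 0  (stop)
So -56/13 = [-5; 1, 2, 4].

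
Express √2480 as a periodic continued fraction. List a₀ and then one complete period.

a₀ = ⌊√2480⌋ = 49.
With m₀=0, d₀=1 and mₖ₊₁ = dₖaₖ − mₖ, dₖ₊₁ = (n − mₖ₊₁²)/dₖ, aₖ₊₁ = ⌊(a₀+mₖ₊₁)/dₖ₊₁⌋:
  k=1: m=49, d=79, a=1
  k=2: m=30, d=20, a=3
  k=3: m=30, d=79, a=1
  k=4: m=49, d=1, a=98
d=1 and a=2a₀=98 at k=4, so the next step gives (m, d) = (49, 79) again — its k=1 value — and the period has length 4.

[49; 1, 3, 1, 98]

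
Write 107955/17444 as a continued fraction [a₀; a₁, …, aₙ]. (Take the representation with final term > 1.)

[6; 5, 3, 3, 19, 17]

107955 = 6×17444 + 3291
17444 = 5×3291 + 989
3291 = 3×989 + 324
989 = 3×324 + 17
324 = 19×17 + 1
17 = 17×1 + 0  (stop)
So 107955/17444 = [6; 5, 3, 3, 19, 17].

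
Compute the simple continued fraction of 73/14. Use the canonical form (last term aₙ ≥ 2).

[5; 4, 1, 2]

73 = 5·14 + 3
14 = 4·3 + 2
3 = 1·2 + 1
2 = 2·1 + 0  (stop)
So 73/14 = [5; 4, 1, 2].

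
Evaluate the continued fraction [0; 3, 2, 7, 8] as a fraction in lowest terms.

Using pₖ = aₖpₖ₋₁ + pₖ₋₂ and qₖ = aₖqₖ₋₁ + qₖ₋₂:
  k=0: a=0, p=0, q=1
  k=1: a=3, p=1, q=3
  k=2: a=2, p=2, q=7
  k=3: a=7, p=15, q=52
  k=4: a=8, p=122, q=423

122/423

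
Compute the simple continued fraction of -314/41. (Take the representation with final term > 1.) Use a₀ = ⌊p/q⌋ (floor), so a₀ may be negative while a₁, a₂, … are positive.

-314 = -8·41 + 14
41 = 2·14 + 13
14 = 1·13 + 1
13 = 13·1 + 0  (stop)
So -314/41 = [-8; 2, 1, 13].

[-8; 2, 1, 13]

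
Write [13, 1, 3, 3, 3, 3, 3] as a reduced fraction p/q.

Using pₖ = aₖpₖ₋₁ + pₖ₋₂ and qₖ = aₖqₖ₋₁ + qₖ₋₂:
  k=0: a=13, p=13, q=1
  k=1: a=1, p=14, q=1
  k=2: a=3, p=55, q=4
  k=3: a=3, p=179, q=13
  k=4: a=3, p=592, q=43
  k=5: a=3, p=1955, q=142
  k=6: a=3, p=6457, q=469

6457/469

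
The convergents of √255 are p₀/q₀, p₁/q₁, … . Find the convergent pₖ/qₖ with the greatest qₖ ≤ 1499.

√255 = [15; 1, 30, …] (period length 2).
Convergents:
  p_0/q_0 = 15/1
  p_1/q_1 = 16/1
  p_2/q_2 = 495/31
  p_3/q_3 = 511/32
  p_4/q_4 = 15825/991
  p_5/q_5 = 16336/1023
  p_6/q_6 = 505905/31681
q_5 = 1023 ≤ 1499 < 31681 = q_6, so the answer is 16336/1023.

16336/1023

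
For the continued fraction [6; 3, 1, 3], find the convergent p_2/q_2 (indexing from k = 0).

25/4

Using pₖ = aₖpₖ₋₁ + pₖ₋₂, qₖ = aₖqₖ₋₁ + qₖ₋₂ (with p₋₁=1, p₋₂=0, q₋₁=0, q₋₂=1):
  k=0: a=6, p=6, q=1
  k=1: a=3, p=19, q=3
  k=2: a=1, p=25, q=4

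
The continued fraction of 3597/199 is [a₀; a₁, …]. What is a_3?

3597 = 18·199 + 15   →  a_0 = 18
199 = 13·15 + 4   →  a_1 = 13
15 = 3·4 + 3   →  a_2 = 3
4 = 1·3 + 1   →  a_3 = 1

1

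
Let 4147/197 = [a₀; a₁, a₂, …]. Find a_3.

4147 = 21·197 + 10   →  a_0 = 21
197 = 19·10 + 7   →  a_1 = 19
10 = 1·7 + 3   →  a_2 = 1
7 = 2·3 + 1   →  a_3 = 2

2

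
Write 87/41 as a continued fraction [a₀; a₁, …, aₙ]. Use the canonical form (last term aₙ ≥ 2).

87 = 2×41 + 5
41 = 8×5 + 1
5 = 5×1 + 0  (stop)
So 87/41 = [2; 8, 5].

[2; 8, 5]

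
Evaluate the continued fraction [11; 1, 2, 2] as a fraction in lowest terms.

Fold from the inside: start with 2/1.
  2 + 1/2 = 5/2
  1 + 2/5 = 7/5
  11 + 5/7 = 82/7

82/7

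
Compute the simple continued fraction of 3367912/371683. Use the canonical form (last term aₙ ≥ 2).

3367912 = 9*371683 + 22765
371683 = 16*22765 + 7443
22765 = 3*7443 + 436
7443 = 17*436 + 31
436 = 14*31 + 2
31 = 15*2 + 1
2 = 2*1 + 0  (stop)
So 3367912/371683 = [9; 16, 3, 17, 14, 15, 2].

[9; 16, 3, 17, 14, 15, 2]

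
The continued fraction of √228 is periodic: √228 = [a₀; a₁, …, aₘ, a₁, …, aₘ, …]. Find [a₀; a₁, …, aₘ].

[15; 10, 30]

a₀ = ⌊√228⌋ = 15.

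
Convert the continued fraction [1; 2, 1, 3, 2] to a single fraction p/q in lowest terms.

Fold from the inside: start with 2/1.
  3 + 1/2 = 7/2
  1 + 2/7 = 9/7
  2 + 7/9 = 25/9
  1 + 9/25 = 34/25

34/25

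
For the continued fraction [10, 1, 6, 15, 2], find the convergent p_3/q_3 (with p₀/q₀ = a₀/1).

1151/106

Using pₖ = aₖpₖ₋₁ + pₖ₋₂, qₖ = aₖqₖ₋₁ + qₖ₋₂ (with p₋₁=1, p₋₂=0, q₋₁=0, q₋₂=1):
  k=0: a=10, p=10, q=1
  k=1: a=1, p=11, q=1
  k=2: a=6, p=76, q=7
  k=3: a=15, p=1151, q=106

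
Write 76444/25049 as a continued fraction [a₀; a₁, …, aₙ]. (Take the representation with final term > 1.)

76444 = 3×25049 + 1297
25049 = 19×1297 + 406
1297 = 3×406 + 79
406 = 5×79 + 11
79 = 7×11 + 2
11 = 5×2 + 1
2 = 2×1 + 0  (stop)
So 76444/25049 = [3; 19, 3, 5, 7, 5, 2].

[3; 19, 3, 5, 7, 5, 2]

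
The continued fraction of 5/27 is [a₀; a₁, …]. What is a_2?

5 = 0·27 + 5   →  a_0 = 0
27 = 5·5 + 2   →  a_1 = 5
5 = 2·2 + 1   →  a_2 = 2

2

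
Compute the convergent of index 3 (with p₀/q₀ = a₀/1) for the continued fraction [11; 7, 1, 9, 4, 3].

879/79

Using pₖ = aₖpₖ₋₁ + pₖ₋₂, qₖ = aₖqₖ₋₁ + qₖ₋₂ (with p₋₁=1, p₋₂=0, q₋₁=0, q₋₂=1):
  k=0: a=11, p=11, q=1
  k=1: a=7, p=78, q=7
  k=2: a=1, p=89, q=8
  k=3: a=9, p=879, q=79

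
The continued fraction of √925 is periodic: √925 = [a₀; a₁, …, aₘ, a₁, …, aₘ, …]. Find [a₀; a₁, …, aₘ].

a₀ = ⌊√925⌋ = 30.
With m₀=0, d₀=1 and mₖ₊₁ = dₖaₖ − mₖ, dₖ₊₁ = (n − mₖ₊₁²)/dₖ, aₖ₊₁ = ⌊(a₀+mₖ₊₁)/dₖ₊₁⌋:
  k=1: m=30, d=25, a=2
  k=2: m=20, d=21, a=2
  k=3: m=22, d=21, a=2
  k=4: m=20, d=25, a=2
  k=5: m=30, d=1, a=60
d=1 and a=2a₀=60 at k=5, so the next step gives (m, d) = (30, 25) again — its k=1 value — and the period has length 5.

[30; 2, 2, 2, 2, 60]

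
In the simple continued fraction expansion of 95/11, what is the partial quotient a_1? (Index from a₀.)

95 = 8·11 + 7   →  a_0 = 8
11 = 1·7 + 4   →  a_1 = 1

1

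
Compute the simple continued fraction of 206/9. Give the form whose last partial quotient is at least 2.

[22; 1, 8]

206 = 22×9 + 8
9 = 1×8 + 1
8 = 8×1 + 0  (stop)
So 206/9 = [22; 1, 8].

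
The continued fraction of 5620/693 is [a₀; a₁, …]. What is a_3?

5620 = 8·693 + 76   →  a_0 = 8
693 = 9·76 + 9   →  a_1 = 9
76 = 8·9 + 4   →  a_2 = 8
9 = 2·4 + 1   →  a_3 = 2

2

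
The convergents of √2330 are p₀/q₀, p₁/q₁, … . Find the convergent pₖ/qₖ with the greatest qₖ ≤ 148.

6613/137

√2330 = [48; 3, 1, 2, 2, 1, 3, 96, …] (period length 7).
Convergents:
  p_0/q_0 = 48/1
  p_1/q_1 = 145/3
  p_2/q_2 = 193/4
  p_3/q_3 = 531/11
  p_4/q_4 = 1255/26
  p_5/q_5 = 1786/37
  p_6/q_6 = 6613/137
  p_7/q_7 = 636634/13189
q_6 = 137 ≤ 148 < 13189 = q_7, so the answer is 6613/137.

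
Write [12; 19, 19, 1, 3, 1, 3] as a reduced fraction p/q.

Fold from the inside: start with 3/1.
  1 + 1/3 = 4/3
  3 + 3/4 = 15/4
  1 + 4/15 = 19/15
  19 + 15/19 = 376/19
  19 + 19/376 = 7163/376
  12 + 376/7163 = 86332/7163

86332/7163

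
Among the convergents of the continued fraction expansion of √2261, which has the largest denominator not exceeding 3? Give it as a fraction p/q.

95/2

√2261 = [47; 1, 1, 4, 1, 1, 94, …] (period length 6).
Convergents:
  p_0/q_0 = 47/1
  p_1/q_1 = 48/1
  p_2/q_2 = 95/2
  p_3/q_3 = 428/9
q_2 = 2 ≤ 3 < 9 = q_3, so the answer is 95/2.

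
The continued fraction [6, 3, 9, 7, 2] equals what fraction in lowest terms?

2693/426

Using pₖ = aₖpₖ₋₁ + pₖ₋₂ and qₖ = aₖqₖ₋₁ + qₖ₋₂:
  k=0: a=6, p=6, q=1
  k=1: a=3, p=19, q=3
  k=2: a=9, p=177, q=28
  k=3: a=7, p=1258, q=199
  k=4: a=2, p=2693, q=426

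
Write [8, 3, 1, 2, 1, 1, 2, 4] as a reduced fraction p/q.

2431/294

Using pₖ = aₖpₖ₋₁ + pₖ₋₂ and qₖ = aₖqₖ₋₁ + qₖ₋₂:
  k=0: a=8, p=8, q=1
  k=1: a=3, p=25, q=3
  k=2: a=1, p=33, q=4
  k=3: a=2, p=91, q=11
  k=4: a=1, p=124, q=15
  k=5: a=1, p=215, q=26
  k=6: a=2, p=554, q=67
  k=7: a=4, p=2431, q=294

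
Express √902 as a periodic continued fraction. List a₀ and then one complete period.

[30; 30, 60]

a₀ = ⌊√902⌋ = 30.
With m₀=0, d₀=1 and mₖ₊₁ = dₖaₖ − mₖ, dₖ₊₁ = (n − mₖ₊₁²)/dₖ, aₖ₊₁ = ⌊(a₀+mₖ₊₁)/dₖ₊₁⌋:
  k=1: m=30, d=2, a=30
  k=2: m=30, d=1, a=60
d=1 and a=2a₀=60 at k=2, so the next step gives (m, d) = (30, 2) again — its k=1 value — and the period has length 2.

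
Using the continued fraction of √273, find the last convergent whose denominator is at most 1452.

23644/1431

√273 = [16; 1, 1, 10, 1, 1, 32, …] (period length 6).
Convergents:
  p_0/q_0 = 16/1
  p_1/q_1 = 17/1
  p_2/q_2 = 33/2
  p_3/q_3 = 347/21
  p_4/q_4 = 380/23
  p_5/q_5 = 727/44
  p_6/q_6 = 23644/1431
  p_7/q_7 = 24371/1475
q_6 = 1431 ≤ 1452 < 1475 = q_7, so the answer is 23644/1431.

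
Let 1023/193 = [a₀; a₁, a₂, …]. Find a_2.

1023 = 5·193 + 58   →  a_0 = 5
193 = 3·58 + 19   →  a_1 = 3
58 = 3·19 + 1   →  a_2 = 3

3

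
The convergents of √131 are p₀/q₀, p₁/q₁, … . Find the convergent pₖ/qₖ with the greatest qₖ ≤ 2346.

√131 = [11; 2, 4, 11, 4, 2, 22, …] (period length 6).
Convergents:
  p_0/q_0 = 11/1
  p_1/q_1 = 23/2
  p_2/q_2 = 103/9
  p_3/q_3 = 1156/101
  p_4/q_4 = 4727/413
  p_5/q_5 = 10610/927
  p_6/q_6 = 238147/20807
q_5 = 927 ≤ 2346 < 20807 = q_6, so the answer is 10610/927.

10610/927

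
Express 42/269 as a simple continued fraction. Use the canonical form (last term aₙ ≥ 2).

42 = 0*269 + 42
269 = 6*42 + 17
42 = 2*17 + 8
17 = 2*8 + 1
8 = 8*1 + 0  (stop)
So 42/269 = [0; 6, 2, 2, 8].

[0; 6, 2, 2, 8]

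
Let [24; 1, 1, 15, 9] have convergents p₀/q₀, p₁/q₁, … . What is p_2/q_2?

49/2

Using pₖ = aₖpₖ₋₁ + pₖ₋₂, qₖ = aₖqₖ₋₁ + qₖ₋₂ (with p₋₁=1, p₋₂=0, q₋₁=0, q₋₂=1):
  k=0: a=24, p=24, q=1
  k=1: a=1, p=25, q=1
  k=2: a=1, p=49, q=2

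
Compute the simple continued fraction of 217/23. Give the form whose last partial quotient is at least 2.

[9; 2, 3, 3]

217 = 9·23 + 10
23 = 2·10 + 3
10 = 3·3 + 1
3 = 3·1 + 0  (stop)
So 217/23 = [9; 2, 3, 3].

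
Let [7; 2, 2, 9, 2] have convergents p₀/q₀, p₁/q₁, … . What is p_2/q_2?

37/5

Using pₖ = aₖpₖ₋₁ + pₖ₋₂, qₖ = aₖqₖ₋₁ + qₖ₋₂ (with p₋₁=1, p₋₂=0, q₋₁=0, q₋₂=1):
  k=0: a=7, p=7, q=1
  k=1: a=2, p=15, q=2
  k=2: a=2, p=37, q=5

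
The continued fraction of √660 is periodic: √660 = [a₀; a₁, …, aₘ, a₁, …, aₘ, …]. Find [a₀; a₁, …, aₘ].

a₀ = ⌊√660⌋ = 25.
With m₀=0, d₀=1 and mₖ₊₁ = dₖaₖ − mₖ, dₖ₊₁ = (n − mₖ₊₁²)/dₖ, aₖ₊₁ = ⌊(a₀+mₖ₊₁)/dₖ₊₁⌋:
  k=1: m=25, d=35, a=1
  k=2: m=10, d=16, a=2
  k=3: m=22, d=11, a=4
  k=4: m=22, d=16, a=2
  k=5: m=10, d=35, a=1
  k=6: m=25, d=1, a=50
d=1 and a=2a₀=50 at k=6, so the next step gives (m, d) = (25, 35) again — its k=1 value — and the period has length 6.

[25; 1, 2, 4, 2, 1, 50]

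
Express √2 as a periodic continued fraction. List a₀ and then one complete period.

a₀ = ⌊√2⌋ = 1.
With m₀=0, d₀=1 and mₖ₊₁ = dₖaₖ − mₖ, dₖ₊₁ = (n − mₖ₊₁²)/dₖ, aₖ₊₁ = ⌊(a₀+mₖ₊₁)/dₖ₊₁⌋:
  k=1: m=1, d=1, a=2
d=1 and a=2a₀=2 at k=1, so the next step gives (m, d) = (1, 1) again — its k=1 value — and the period has length 1.

[1; 2]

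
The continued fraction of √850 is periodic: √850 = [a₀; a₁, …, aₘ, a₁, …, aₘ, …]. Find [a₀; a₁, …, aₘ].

a₀ = ⌊√850⌋ = 29.
With m₀=0, d₀=1 and mₖ₊₁ = dₖaₖ − mₖ, dₖ₊₁ = (n − mₖ₊₁²)/dₖ, aₖ₊₁ = ⌊(a₀+mₖ₊₁)/dₖ₊₁⌋:
  k=1: m=29, d=9, a=6
  k=2: m=25, d=25, a=2
  k=3: m=25, d=9, a=6
  k=4: m=29, d=1, a=58
d=1 and a=2a₀=58 at k=4, so the next step gives (m, d) = (29, 9) again — its k=1 value — and the period has length 4.

[29; 6, 2, 6, 58]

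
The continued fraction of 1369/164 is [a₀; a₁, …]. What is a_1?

1369 = 8·164 + 57   →  a_0 = 8
164 = 2·57 + 50   →  a_1 = 2

2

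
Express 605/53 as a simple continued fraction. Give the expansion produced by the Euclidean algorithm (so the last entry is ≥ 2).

[11; 2, 2, 2, 4]

605 = 11×53 + 22
53 = 2×22 + 9
22 = 2×9 + 4
9 = 2×4 + 1
4 = 4×1 + 0  (stop)
So 605/53 = [11; 2, 2, 2, 4].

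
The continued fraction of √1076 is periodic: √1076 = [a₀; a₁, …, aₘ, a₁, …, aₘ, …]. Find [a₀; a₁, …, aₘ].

[32; 1, 4, 16, 4, 1, 64]

a₀ = ⌊√1076⌋ = 32.
With m₀=0, d₀=1 and mₖ₊₁ = dₖaₖ − mₖ, dₖ₊₁ = (n − mₖ₊₁²)/dₖ, aₖ₊₁ = ⌊(a₀+mₖ₊₁)/dₖ₊₁⌋:
  k=1: m=32, d=52, a=1
  k=2: m=20, d=13, a=4
  k=3: m=32, d=4, a=16
  k=4: m=32, d=13, a=4
  k=5: m=20, d=52, a=1
  k=6: m=32, d=1, a=64
d=1 and a=2a₀=64 at k=6, so the next step gives (m, d) = (32, 52) again — its k=1 value — and the period has length 6.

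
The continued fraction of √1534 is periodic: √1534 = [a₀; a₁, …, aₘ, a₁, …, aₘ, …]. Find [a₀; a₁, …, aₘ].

[39; 6, 78]

a₀ = ⌊√1534⌋ = 39.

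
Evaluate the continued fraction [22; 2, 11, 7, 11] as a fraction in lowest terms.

Using pₖ = aₖpₖ₋₁ + pₖ₋₂ and qₖ = aₖqₖ₋₁ + qₖ₋₂:
  k=0: a=22, p=22, q=1
  k=1: a=2, p=45, q=2
  k=2: a=11, p=517, q=23
  k=3: a=7, p=3664, q=163
  k=4: a=11, p=40821, q=1816

40821/1816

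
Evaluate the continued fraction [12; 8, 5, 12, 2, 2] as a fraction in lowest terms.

Fold from the inside: start with 2/1.
  2 + 1/2 = 5/2
  12 + 2/5 = 62/5
  5 + 5/62 = 315/62
  8 + 62/315 = 2582/315
  12 + 315/2582 = 31299/2582

31299/2582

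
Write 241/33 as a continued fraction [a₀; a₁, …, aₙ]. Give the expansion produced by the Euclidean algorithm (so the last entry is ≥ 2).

241 = 7*33 + 10
33 = 3*10 + 3
10 = 3*3 + 1
3 = 3*1 + 0  (stop)
So 241/33 = [7; 3, 3, 3].

[7; 3, 3, 3]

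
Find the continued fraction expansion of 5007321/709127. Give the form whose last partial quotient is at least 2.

[7; 16, 3, 18, 16, 16, 3]

5007321 = 7×709127 + 43432
709127 = 16×43432 + 14215
43432 = 3×14215 + 787
14215 = 18×787 + 49
787 = 16×49 + 3
49 = 16×3 + 1
3 = 3×1 + 0  (stop)
So 5007321/709127 = [7; 16, 3, 18, 16, 16, 3].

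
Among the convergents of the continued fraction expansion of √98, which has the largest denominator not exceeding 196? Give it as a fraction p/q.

√98 = [9; 1, 8, 1, 18, …] (period length 4).
Convergents:
  p_0/q_0 = 9/1
  p_1/q_1 = 10/1
  p_2/q_2 = 89/9
  p_3/q_3 = 99/10
  p_4/q_4 = 1871/189
  p_5/q_5 = 1970/199
q_4 = 189 ≤ 196 < 199 = q_5, so the answer is 1871/189.

1871/189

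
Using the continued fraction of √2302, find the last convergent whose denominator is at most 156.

2303/48

√2302 = [47; 1, 46, 1, 94, …] (period length 4).
Convergents:
  p_0/q_0 = 47/1
  p_1/q_1 = 48/1
  p_2/q_2 = 2255/47
  p_3/q_3 = 2303/48
  p_4/q_4 = 218737/4559
q_3 = 48 ≤ 156 < 4559 = q_4, so the answer is 2303/48.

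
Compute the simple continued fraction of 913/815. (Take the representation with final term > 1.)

913 = 1*815 + 98
815 = 8*98 + 31
98 = 3*31 + 5
31 = 6*5 + 1
5 = 5*1 + 0  (stop)
So 913/815 = [1; 8, 3, 6, 5].

[1; 8, 3, 6, 5]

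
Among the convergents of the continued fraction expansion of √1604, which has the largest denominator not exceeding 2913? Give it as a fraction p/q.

64120/1601

√1604 = [40; 20, 80, …] (period length 2).
Convergents:
  p_0/q_0 = 40/1
  p_1/q_1 = 801/20
  p_2/q_2 = 64120/1601
  p_3/q_3 = 1283201/32040
q_2 = 1601 ≤ 2913 < 32040 = q_3, so the answer is 64120/1601.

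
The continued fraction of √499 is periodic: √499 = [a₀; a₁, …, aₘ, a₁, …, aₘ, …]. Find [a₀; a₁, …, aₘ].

a₀ = ⌊√499⌋ = 22.
With m₀=0, d₀=1 and mₖ₊₁ = dₖaₖ − mₖ, dₖ₊₁ = (n − mₖ₊₁²)/dₖ, aₖ₊₁ = ⌊(a₀+mₖ₊₁)/dₖ₊₁⌋:
  k=1: m=22, d=15, a=2
  k=2: m=8, d=29, a=1
  k=3: m=21, d=2, a=21
  k=4: m=21, d=29, a=1
  k=5: m=8, d=15, a=2
  k=6: m=22, d=1, a=44
d=1 and a=2a₀=44 at k=6, so the next step gives (m, d) = (22, 15) again — its k=1 value — and the period has length 6.

[22; 2, 1, 21, 1, 2, 44]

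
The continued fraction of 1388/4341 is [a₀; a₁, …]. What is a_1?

3

1388 = 0·4341 + 1388   →  a_0 = 0
4341 = 3·1388 + 177   →  a_1 = 3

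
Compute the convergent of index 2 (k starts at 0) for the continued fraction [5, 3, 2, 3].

37/7

Using pₖ = aₖpₖ₋₁ + pₖ₋₂, qₖ = aₖqₖ₋₁ + qₖ₋₂ (with p₋₁=1, p₋₂=0, q₋₁=0, q₋₂=1):
  k=0: a=5, p=5, q=1
  k=1: a=3, p=16, q=3
  k=2: a=2, p=37, q=7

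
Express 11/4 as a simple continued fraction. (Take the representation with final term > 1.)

11 = 2*4 + 3
4 = 1*3 + 1
3 = 3*1 + 0  (stop)
So 11/4 = [2; 1, 3].

[2; 1, 3]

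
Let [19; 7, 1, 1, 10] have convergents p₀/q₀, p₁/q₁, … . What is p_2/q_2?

Using pₖ = aₖpₖ₋₁ + pₖ₋₂, qₖ = aₖqₖ₋₁ + qₖ₋₂ (with p₋₁=1, p₋₂=0, q₋₁=0, q₋₂=1):
  k=0: a=19, p=19, q=1
  k=1: a=7, p=134, q=7
  k=2: a=1, p=153, q=8

153/8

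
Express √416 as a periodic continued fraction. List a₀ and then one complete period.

a₀ = ⌊√416⌋ = 20.
With m₀=0, d₀=1 and mₖ₊₁ = dₖaₖ − mₖ, dₖ₊₁ = (n − mₖ₊₁²)/dₖ, aₖ₊₁ = ⌊(a₀+mₖ₊₁)/dₖ₊₁⌋:
  k=1: m=20, d=16, a=2
  k=2: m=12, d=17, a=1
  k=3: m=5, d=23, a=1
  k=4: m=18, d=4, a=9
  k=5: m=18, d=23, a=1
  k=6: m=5, d=17, a=1
  k=7: m=12, d=16, a=2
  k=8: m=20, d=1, a=40
d=1 and a=2a₀=40 at k=8, so the next step gives (m, d) = (20, 16) again — its k=1 value — and the period has length 8.

[20; 2, 1, 1, 9, 1, 1, 2, 40]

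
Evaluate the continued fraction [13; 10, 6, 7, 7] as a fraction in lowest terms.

40867/3120

Fold from the inside: start with 7/1.
  7 + 1/7 = 50/7
  6 + 7/50 = 307/50
  10 + 50/307 = 3120/307
  13 + 307/3120 = 40867/3120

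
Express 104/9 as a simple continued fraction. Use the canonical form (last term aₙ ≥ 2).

104 = 11*9 + 5
9 = 1*5 + 4
5 = 1*4 + 1
4 = 4*1 + 0  (stop)
So 104/9 = [11; 1, 1, 4].

[11; 1, 1, 4]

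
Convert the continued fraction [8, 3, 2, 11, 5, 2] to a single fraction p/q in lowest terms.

7409/894

Fold from the inside: start with 2/1.
  5 + 1/2 = 11/2
  11 + 2/11 = 123/11
  2 + 11/123 = 257/123
  3 + 123/257 = 894/257
  8 + 257/894 = 7409/894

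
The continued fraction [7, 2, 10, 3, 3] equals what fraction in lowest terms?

Using pₖ = aₖpₖ₋₁ + pₖ₋₂ and qₖ = aₖqₖ₋₁ + qₖ₋₂:
  k=0: a=7, p=7, q=1
  k=1: a=2, p=15, q=2
  k=2: a=10, p=157, q=21
  k=3: a=3, p=486, q=65
  k=4: a=3, p=1615, q=216

1615/216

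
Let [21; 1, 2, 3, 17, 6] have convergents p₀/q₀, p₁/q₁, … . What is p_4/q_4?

Using pₖ = aₖpₖ₋₁ + pₖ₋₂, qₖ = aₖqₖ₋₁ + qₖ₋₂ (with p₋₁=1, p₋₂=0, q₋₁=0, q₋₂=1):
  k=0: a=21, p=21, q=1
  k=1: a=1, p=22, q=1
  k=2: a=2, p=65, q=3
  k=3: a=3, p=217, q=10
  k=4: a=17, p=3754, q=173

3754/173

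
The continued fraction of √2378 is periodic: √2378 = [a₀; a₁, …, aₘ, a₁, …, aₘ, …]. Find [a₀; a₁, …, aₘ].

a₀ = ⌊√2378⌋ = 48.

[48; 1, 3, 3, 1, 96]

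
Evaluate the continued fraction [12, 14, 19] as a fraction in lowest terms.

Using pₖ = aₖpₖ₋₁ + pₖ₋₂ and qₖ = aₖqₖ₋₁ + qₖ₋₂:
  k=0: a=12, p=12, q=1
  k=1: a=14, p=169, q=14
  k=2: a=19, p=3223, q=267

3223/267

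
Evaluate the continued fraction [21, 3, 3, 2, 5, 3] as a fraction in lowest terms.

8479/398

Fold from the inside: start with 3/1.
  5 + 1/3 = 16/3
  2 + 3/16 = 35/16
  3 + 16/35 = 121/35
  3 + 35/121 = 398/121
  21 + 121/398 = 8479/398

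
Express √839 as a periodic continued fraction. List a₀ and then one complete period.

[28; 1, 27, 1, 56]

a₀ = ⌊√839⌋ = 28.
With m₀=0, d₀=1 and mₖ₊₁ = dₖaₖ − mₖ, dₖ₊₁ = (n − mₖ₊₁²)/dₖ, aₖ₊₁ = ⌊(a₀+mₖ₊₁)/dₖ₊₁⌋:
  k=1: m=28, d=55, a=1
  k=2: m=27, d=2, a=27
  k=3: m=27, d=55, a=1
  k=4: m=28, d=1, a=56
d=1 and a=2a₀=56 at k=4, so the next step gives (m, d) = (28, 55) again — its k=1 value — and the period has length 4.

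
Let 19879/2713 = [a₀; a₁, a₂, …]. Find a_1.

3

19879 = 7·2713 + 888   →  a_0 = 7
2713 = 3·888 + 49   →  a_1 = 3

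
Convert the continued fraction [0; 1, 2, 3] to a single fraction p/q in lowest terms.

Fold from the inside: start with 3/1.
  2 + 1/3 = 7/3
  1 + 3/7 = 10/7
  0 + 7/10 = 7/10

7/10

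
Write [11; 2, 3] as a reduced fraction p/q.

Fold from the inside: start with 3/1.
  2 + 1/3 = 7/3
  11 + 3/7 = 80/7

80/7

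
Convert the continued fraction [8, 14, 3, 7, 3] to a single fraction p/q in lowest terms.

Using pₖ = aₖpₖ₋₁ + pₖ₋₂ and qₖ = aₖqₖ₋₁ + qₖ₋₂:
  k=0: a=8, p=8, q=1
  k=1: a=14, p=113, q=14
  k=2: a=3, p=347, q=43
  k=3: a=7, p=2542, q=315
  k=4: a=3, p=7973, q=988

7973/988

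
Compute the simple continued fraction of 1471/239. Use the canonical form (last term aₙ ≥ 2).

1471 = 6·239 + 37
239 = 6·37 + 17
37 = 2·17 + 3
17 = 5·3 + 2
3 = 1·2 + 1
2 = 2·1 + 0  (stop)
So 1471/239 = [6; 6, 2, 5, 1, 2].

[6; 6, 2, 5, 1, 2]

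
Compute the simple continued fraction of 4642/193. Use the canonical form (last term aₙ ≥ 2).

4642 = 24*193 + 10
193 = 19*10 + 3
10 = 3*3 + 1
3 = 3*1 + 0  (stop)
So 4642/193 = [24; 19, 3, 3].

[24; 19, 3, 3]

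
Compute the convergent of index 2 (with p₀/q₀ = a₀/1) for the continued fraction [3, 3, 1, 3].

13/4

Using pₖ = aₖpₖ₋₁ + pₖ₋₂, qₖ = aₖqₖ₋₁ + qₖ₋₂ (with p₋₁=1, p₋₂=0, q₋₁=0, q₋₂=1):
  k=0: a=3, p=3, q=1
  k=1: a=3, p=10, q=3
  k=2: a=1, p=13, q=4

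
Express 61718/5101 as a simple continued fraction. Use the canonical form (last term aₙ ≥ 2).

[12; 10, 12, 2, 1, 13]

61718 = 12·5101 + 506
5101 = 10·506 + 41
506 = 12·41 + 14
41 = 2·14 + 13
14 = 1·13 + 1
13 = 13·1 + 0  (stop)
So 61718/5101 = [12; 10, 12, 2, 1, 13].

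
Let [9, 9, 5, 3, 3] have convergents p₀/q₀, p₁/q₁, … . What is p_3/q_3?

1339/147

Using pₖ = aₖpₖ₋₁ + pₖ₋₂, qₖ = aₖqₖ₋₁ + qₖ₋₂ (with p₋₁=1, p₋₂=0, q₋₁=0, q₋₂=1):
  k=0: a=9, p=9, q=1
  k=1: a=9, p=82, q=9
  k=2: a=5, p=419, q=46
  k=3: a=3, p=1339, q=147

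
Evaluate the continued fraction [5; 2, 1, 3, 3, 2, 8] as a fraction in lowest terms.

Using pₖ = aₖpₖ₋₁ + pₖ₋₂ and qₖ = aₖqₖ₋₁ + qₖ₋₂:
  k=0: a=5, p=5, q=1
  k=1: a=2, p=11, q=2
  k=2: a=1, p=16, q=3
  k=3: a=3, p=59, q=11
  k=4: a=3, p=193, q=36
  k=5: a=2, p=445, q=83
  k=6: a=8, p=3753, q=700

3753/700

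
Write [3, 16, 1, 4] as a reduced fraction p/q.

Using pₖ = aₖpₖ₋₁ + pₖ₋₂ and qₖ = aₖqₖ₋₁ + qₖ₋₂:
  k=0: a=3, p=3, q=1
  k=1: a=16, p=49, q=16
  k=2: a=1, p=52, q=17
  k=3: a=4, p=257, q=84

257/84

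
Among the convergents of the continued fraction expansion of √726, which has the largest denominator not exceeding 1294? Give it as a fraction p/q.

26163/971

√726 = [26; 1, 16, 1, 52, …] (period length 4).
Convergents:
  p_0/q_0 = 26/1
  p_1/q_1 = 27/1
  p_2/q_2 = 458/17
  p_3/q_3 = 485/18
  p_4/q_4 = 25678/953
  p_5/q_5 = 26163/971
  p_6/q_6 = 444286/16489
q_5 = 971 ≤ 1294 < 16489 = q_6, so the answer is 26163/971.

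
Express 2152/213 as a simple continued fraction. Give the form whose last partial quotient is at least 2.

2152 = 10×213 + 22
213 = 9×22 + 15
22 = 1×15 + 7
15 = 2×7 + 1
7 = 7×1 + 0  (stop)
So 2152/213 = [10; 9, 1, 2, 7].

[10; 9, 1, 2, 7]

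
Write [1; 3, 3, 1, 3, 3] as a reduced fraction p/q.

Using pₖ = aₖpₖ₋₁ + pₖ₋₂ and qₖ = aₖqₖ₋₁ + qₖ₋₂:
  k=0: a=1, p=1, q=1
  k=1: a=3, p=4, q=3
  k=2: a=3, p=13, q=10
  k=3: a=1, p=17, q=13
  k=4: a=3, p=64, q=49
  k=5: a=3, p=209, q=160

209/160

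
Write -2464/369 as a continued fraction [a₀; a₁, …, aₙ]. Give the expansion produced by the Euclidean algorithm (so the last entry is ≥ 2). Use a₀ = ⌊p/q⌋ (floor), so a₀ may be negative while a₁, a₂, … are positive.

-2464 = -7*369 + 119
369 = 3*119 + 12
119 = 9*12 + 11
12 = 1*11 + 1
11 = 11*1 + 0  (stop)
So -2464/369 = [-7; 3, 9, 1, 11].

[-7; 3, 9, 1, 11]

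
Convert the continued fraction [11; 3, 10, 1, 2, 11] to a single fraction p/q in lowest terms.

12716/1123

Using pₖ = aₖpₖ₋₁ + pₖ₋₂ and qₖ = aₖqₖ₋₁ + qₖ₋₂:
  k=0: a=11, p=11, q=1
  k=1: a=3, p=34, q=3
  k=2: a=10, p=351, q=31
  k=3: a=1, p=385, q=34
  k=4: a=2, p=1121, q=99
  k=5: a=11, p=12716, q=1123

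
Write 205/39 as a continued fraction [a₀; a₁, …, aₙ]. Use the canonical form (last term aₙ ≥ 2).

[5; 3, 1, 9]

205 = 5*39 + 10
39 = 3*10 + 9
10 = 1*9 + 1
9 = 9*1 + 0  (stop)
So 205/39 = [5; 3, 1, 9].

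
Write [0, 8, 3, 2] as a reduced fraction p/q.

Fold from the inside: start with 2/1.
  3 + 1/2 = 7/2
  8 + 2/7 = 58/7
  0 + 7/58 = 7/58

7/58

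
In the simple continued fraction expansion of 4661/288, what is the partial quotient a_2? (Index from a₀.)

2

4661 = 16·288 + 53   →  a_0 = 16
288 = 5·53 + 23   →  a_1 = 5
53 = 2·23 + 7   →  a_2 = 2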